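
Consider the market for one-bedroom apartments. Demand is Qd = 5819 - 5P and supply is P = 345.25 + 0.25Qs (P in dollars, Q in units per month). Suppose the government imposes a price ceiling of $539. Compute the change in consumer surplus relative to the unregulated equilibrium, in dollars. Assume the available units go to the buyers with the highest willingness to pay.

93281.4

Rearranging supply gives Qs = 4P - 1381. Without the control the market clears where 5819 - 5P = 4P - 1381, i.e. P* = 800 and Q* = 1819.
Since 539 < 800, the ceiling is binding.
At P = 539: Qd = 5819 - 5·539 = 3124 and Qs = 4·539 - 1381 = 775.
Consumer surplus without the control is ½ · (1163.8 - 800) · 1819 = 330876.1.
With the ceiling, 775 units are sold at 539 (assume they go to the highest-value buyers). The demand price at Q = 775 is 1008.8, so CS = ½ · [(1163.8 - 539) + (1008.8 - 539)] · 775 = 424157.5.
Change in consumer surplus = 424157.5 - 330876.1 = 93281.4.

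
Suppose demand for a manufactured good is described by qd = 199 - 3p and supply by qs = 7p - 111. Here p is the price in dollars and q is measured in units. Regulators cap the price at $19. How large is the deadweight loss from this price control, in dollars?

Setting quantity demanded equal to quantity supplied, 199 - 3p = 7p - 111, gives p* = 31 and q* = 106.
The ceiling of 19 is below the equilibrium price 31, so it binds.
At p = 19: qd = 199 - 3·19 = 142 and qs = 7·19 - 111 = 22.
Quantity traded falls to 22. At q = 22 the demand price is (199 - 22)/3 = 59 and the supply price is (111 + 22)/7 = 19.
Deadweight loss = ½ · (59 - 19) · (106 - 22) = ½ · 40 · 84 = 1680.

1680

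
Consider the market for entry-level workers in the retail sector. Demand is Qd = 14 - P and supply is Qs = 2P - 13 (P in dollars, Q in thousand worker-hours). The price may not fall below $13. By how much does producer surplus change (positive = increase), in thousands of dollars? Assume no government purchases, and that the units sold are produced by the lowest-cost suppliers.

Setting quantity demanded equal to quantity supplied, 14 - P = 2P - 13, gives P* = 9 and Q* = 5.
Since 13 > 9, the floor is binding.
At P = 13: Qd = 14 - 13 = 1 and Qs = 2·13 - 13 = 13.
Producer surplus without the control is ½ · (9 - 6.5) · 5 = 6.25.
With the floor, 1 units are sold at 13. The supply price at Q = 1 is 7, so PS = ½ · [(13 - 6.5) + (13 - 7)] · 1 = 6.25.
Change in producer surplus = 6.25 - 6.25 = 0.

0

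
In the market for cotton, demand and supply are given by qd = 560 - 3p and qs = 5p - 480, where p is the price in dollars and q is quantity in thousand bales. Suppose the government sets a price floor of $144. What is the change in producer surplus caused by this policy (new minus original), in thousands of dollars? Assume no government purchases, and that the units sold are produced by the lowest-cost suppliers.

1615.6

Setting quantity demanded equal to quantity supplied, 560 - 3p = 5p - 480, gives p* = 130 and q* = 170.
Because the floor (144) lies above the market-clearing price, it is binding.
At p = 144: qd = 560 - 3·144 = 128 and qs = 5·144 - 480 = 240.
Producer surplus without the control is ½ · (130 - 96) · 170 = 2890.
With the floor, 128 units are sold at 144. The supply price at q = 128 is 121.6, so PS = ½ · [(144 - 96) + (144 - 121.6)] · 128 = 4505.6.
Change in producer surplus = 4505.6 - 2890 = 1615.6.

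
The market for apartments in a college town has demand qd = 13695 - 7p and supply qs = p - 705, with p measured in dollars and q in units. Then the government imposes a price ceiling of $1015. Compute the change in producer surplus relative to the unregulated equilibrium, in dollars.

-551462.5

Setting quantity demanded equal to quantity supplied, 13695 - 7p = p - 705, gives p* = 1800 and q* = 1095.
Because the ceiling (1015) lies below the market-clearing price, it is binding.
At p = 1015: qd = 13695 - 7·1015 = 6590 and qs = 1015 - 705 = 310.
Producer surplus without the control is ½ · (1800 - 705) · 1095 = 599512.5.
With the ceiling, producers sell 310 units at 1015, so PS = ½ · (1015 - 705) · 310 = 48050.
Change in producer surplus = 48050 - 599512.5 = -551462.5.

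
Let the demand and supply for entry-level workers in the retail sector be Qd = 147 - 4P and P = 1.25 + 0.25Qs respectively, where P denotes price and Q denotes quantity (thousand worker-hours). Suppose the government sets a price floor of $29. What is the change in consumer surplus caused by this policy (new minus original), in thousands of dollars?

-510

Rearranging supply gives Qs = 4P - 5. Equilibrium: 147 - 4P = 4P - 5, so 152 = 8P and P* = 19, Q* = 71.
Since 29 > 19, the floor is binding.
At P = 29: Qd = 147 - 4·29 = 31 and Qs = 4·29 - 5 = 111.
Consumer surplus without the control is ½ · (36.75 - 19) · 71 = 630.125.
With the floor, consumers buy 31 units at 29, so CS = ½ · (36.75 - 29) · 31 = 120.125.
Change in consumer surplus = 120.125 - 630.125 = -510.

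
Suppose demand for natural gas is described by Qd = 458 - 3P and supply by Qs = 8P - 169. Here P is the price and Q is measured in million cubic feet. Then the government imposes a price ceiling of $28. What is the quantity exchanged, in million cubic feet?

Setting quantity demanded equal to quantity supplied, 458 - 3P = 8P - 169, gives P* = 57 and Q* = 287.
The ceiling of 28 is below the equilibrium price 57, so it binds.
At P = 28: Qd = 458 - 3·28 = 374 and Qs = 8·28 - 169 = 55.
The quantity actually transacted is the short side, supply: 55.

55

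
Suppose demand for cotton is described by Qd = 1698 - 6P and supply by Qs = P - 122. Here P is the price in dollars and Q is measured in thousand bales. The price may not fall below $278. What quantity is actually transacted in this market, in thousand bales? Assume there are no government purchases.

30

Equilibrium: 1698 - 6P = P - 122, so 1820 = 7P and P* = 260, Q* = 138.
Since 278 > 260, the floor is binding.
At P = 278: Qd = 1698 - 6·278 = 30 and Qs = 278 - 122 = 156.
The quantity actually transacted is the short side, demand: 30.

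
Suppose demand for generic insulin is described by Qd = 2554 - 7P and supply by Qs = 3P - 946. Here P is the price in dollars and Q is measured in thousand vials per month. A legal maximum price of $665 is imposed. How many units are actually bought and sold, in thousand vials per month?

104

Without the control the market clears where 2554 - 7P = 3P - 946, i.e. P* = 350 and Q* = 104.
The ceiling of 665 is above the equilibrium price 350, so it is not binding; the market clears at P* = 350, Q* = 104.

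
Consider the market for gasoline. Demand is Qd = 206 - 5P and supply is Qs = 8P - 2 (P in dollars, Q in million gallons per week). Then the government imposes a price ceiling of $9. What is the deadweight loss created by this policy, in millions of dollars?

In a free market, 206 - 5P = 8P - 2 gives the equilibrium P* = 16, Q* = 126.
Since 9 < 16, the ceiling is binding.
At P = 9: Qd = 206 - 5·9 = 161 and Qs = 8·9 - 2 = 70.
Quantity traded falls to 70. At Q = 70 the demand price is (206 - 70)/5 = 27.2 and the supply price is (2 + 70)/8 = 9.
Deadweight loss = ½ · (27.2 - 9) · (126 - 70) = ½ · 18.2 · 56 = 509.6.

509.6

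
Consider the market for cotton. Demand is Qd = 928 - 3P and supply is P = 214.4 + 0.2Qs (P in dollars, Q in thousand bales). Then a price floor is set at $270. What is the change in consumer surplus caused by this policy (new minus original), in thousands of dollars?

Rearranging supply gives Qs = 5P - 1072. Setting quantity demanded equal to quantity supplied, 928 - 3P = 5P - 1072, gives P* = 250 and Q* = 178.
Because the floor (270) lies above the market-clearing price, it is binding.
At P = 270: Qd = 928 - 3·270 = 118 and Qs = 5·270 - 1072 = 278.
Consumer surplus without the control is ½ · (928/3 - 250) · 178 = 15842/3.
With the floor, consumers buy 118 units at 270, so CS = ½ · (928/3 - 270) · 118 = 6962/3.
Change in consumer surplus = 6962/3 - 15842/3 = -2960.

-2960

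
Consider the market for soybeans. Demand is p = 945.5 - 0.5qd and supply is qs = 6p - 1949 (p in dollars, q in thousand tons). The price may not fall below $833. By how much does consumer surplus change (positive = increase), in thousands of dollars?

-204034

Rearranging demand gives qd = 1891 - 2p. Setting quantity demanded equal to quantity supplied, 1891 - 2p = 6p - 1949, gives p* = 480 and q* = 931.
Since 833 > 480, the floor is binding.
At p = 833: qd = 1891 - 2·833 = 225 and qs = 6·833 - 1949 = 3049.
Consumer surplus without the control is ½ · (945.5 - 480) · 931 = 216690.25.
With the floor, consumers buy 225 units at 833, so CS = ½ · (945.5 - 833) · 225 = 12656.25.
Change in consumer surplus = 12656.25 - 216690.25 = -204034.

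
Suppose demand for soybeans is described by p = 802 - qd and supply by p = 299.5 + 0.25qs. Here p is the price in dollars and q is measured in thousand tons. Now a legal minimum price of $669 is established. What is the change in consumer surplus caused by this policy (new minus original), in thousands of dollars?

-71957.5

Rearranging demand gives qd = 802 - p; rearranging supply gives qs = 4p - 1198. Without the control the market clears where 802 - p = 4p - 1198, i.e. p* = 400 and q* = 402.
Because the floor (669) lies above the market-clearing price, it is binding.
At p = 669: qd = 802 - 669 = 133 and qs = 4·669 - 1198 = 1478.
Consumer surplus without the control is ½ · (802 - 400) · 402 = 80802.
With the floor, consumers buy 133 units at 669, so CS = ½ · (802 - 669) · 133 = 8844.5.
Change in consumer surplus = 8844.5 - 80802 = -71957.5.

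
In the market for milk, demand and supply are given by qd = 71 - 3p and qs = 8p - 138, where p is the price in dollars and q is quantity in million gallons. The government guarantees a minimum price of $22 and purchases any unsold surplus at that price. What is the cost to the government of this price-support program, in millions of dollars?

Equilibrium: 71 - 3p = 8p - 138, so 209 = 11p and p* = 19, q* = 14.
Because the floor (22) lies above the market-clearing price, it is binding.
At p = 22: qd = 71 - 3·22 = 5 and qs = 8·22 - 138 = 38.
Surplus = qs - qd = 33.
Government expenditure = surplus × support price = 33 × 22 = 726.

726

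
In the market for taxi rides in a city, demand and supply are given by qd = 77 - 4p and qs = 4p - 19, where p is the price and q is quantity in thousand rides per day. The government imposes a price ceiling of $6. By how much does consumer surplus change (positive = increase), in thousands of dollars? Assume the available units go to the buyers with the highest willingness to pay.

Without the control the market clears where 77 - 4p = 4p - 19, i.e. p* = 12 and q* = 29.
Since 6 < 12, the ceiling is binding.
At p = 6: qd = 77 - 4·6 = 53 and qs = 4·6 - 19 = 5.
Consumer surplus without the control is ½ · (19.25 - 12) · 29 = 105.125.
With the ceiling, 5 units are sold at 6 (assume they go to the highest-value buyers). The demand price at q = 5 is 18, so CS = ½ · [(19.25 - 6) + (18 - 6)] · 5 = 63.125.
Change in consumer surplus = 63.125 - 105.125 = -42.

-42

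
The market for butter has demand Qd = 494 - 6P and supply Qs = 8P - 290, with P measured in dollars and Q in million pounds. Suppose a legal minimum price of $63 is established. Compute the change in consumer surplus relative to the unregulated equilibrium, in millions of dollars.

In a free market, 494 - 6P = 8P - 290 gives the equilibrium P* = 56, Q* = 158.
The floor of 63 is above the equilibrium price 56, so it binds.
At P = 63: Qd = 494 - 6·63 = 116 and Qs = 8·63 - 290 = 214.
Consumer surplus without the control is ½ · (247/3 - 56) · 158 = 6241/3.
With the floor, consumers buy 116 units at 63, so CS = ½ · (247/3 - 63) · 116 = 3364/3.
Change in consumer surplus = 3364/3 - 6241/3 = -959.

-959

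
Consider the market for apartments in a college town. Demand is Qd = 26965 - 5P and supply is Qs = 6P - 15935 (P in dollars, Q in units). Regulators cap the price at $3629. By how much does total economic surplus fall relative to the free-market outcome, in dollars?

484710.6

Setting quantity demanded equal to quantity supplied, 26965 - 5P = 6P - 15935, gives P* = 3900 and Q* = 7465.
Because the ceiling (3629) lies below the market-clearing price, it is binding.
At P = 3629: Qd = 26965 - 5·3629 = 8820 and Qs = 6·3629 - 15935 = 5839.
Quantity traded falls to 5839. At Q = 5839 the demand price is (26965 - 5839)/5 = 4225.2 and the supply price is (15935 + 5839)/6 = 3629.
Deadweight loss = ½ · (4225.2 - 3629) · (7465 - 5839) = ½ · 596.2 · 1626 = 484710.6.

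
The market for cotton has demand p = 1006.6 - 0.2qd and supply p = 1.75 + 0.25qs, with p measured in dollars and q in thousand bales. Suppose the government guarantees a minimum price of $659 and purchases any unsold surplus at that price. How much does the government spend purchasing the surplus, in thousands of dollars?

Rearranging demand gives qd = 5033 - 5p; rearranging supply gives qs = 4p - 7. Setting quantity demanded equal to quantity supplied, 5033 - 5p = 4p - 7, gives p* = 560 and q* = 2233.
The floor of 659 is above the equilibrium price 560, so it binds.
At p = 659: qd = 5033 - 5·659 = 1738 and qs = 4·659 - 7 = 2629.
Surplus = qs - qd = 891.
Government expenditure = surplus × support price = 891 × 659 = 587169.

587169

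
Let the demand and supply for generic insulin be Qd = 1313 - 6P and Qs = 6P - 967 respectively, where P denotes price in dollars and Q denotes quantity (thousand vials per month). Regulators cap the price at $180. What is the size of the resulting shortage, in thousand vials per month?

Without the control the market clears where 1313 - 6P = 6P - 967, i.e. P* = 190 and Q* = 173.
The ceiling of 180 is below the equilibrium price 190, so it binds.
At P = 180: Qd = 1313 - 6·180 = 233 and Qs = 6·180 - 967 = 113.
Shortage = Qd - Qs = 233 - 113 = 120.

120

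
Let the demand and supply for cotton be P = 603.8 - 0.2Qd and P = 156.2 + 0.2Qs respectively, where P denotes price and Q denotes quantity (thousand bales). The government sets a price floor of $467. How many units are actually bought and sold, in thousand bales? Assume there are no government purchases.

684

Rearranging demand gives Qd = 3019 - 5P; rearranging supply gives Qs = 5P - 781. Equilibrium: 3019 - 5P = 5P - 781, so 3800 = 10P and P* = 380, Q* = 1119.
The floor of 467 is above the equilibrium price 380, so it binds.
At P = 467: Qd = 3019 - 5·467 = 684 and Qs = 5·467 - 781 = 1554.
The quantity actually transacted is the short side, demand: 684.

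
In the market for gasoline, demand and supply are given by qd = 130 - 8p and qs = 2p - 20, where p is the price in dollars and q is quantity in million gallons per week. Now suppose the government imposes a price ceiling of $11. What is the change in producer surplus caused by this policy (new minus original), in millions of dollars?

-24

Setting quantity demanded equal to quantity supplied, 130 - 8p = 2p - 20, gives p* = 15 and q* = 10.
The ceiling of 11 is below the equilibrium price 15, so it binds.
At p = 11: qd = 130 - 8·11 = 42 and qs = 2·11 - 20 = 2.
Producer surplus without the control is ½ · (15 - 10) · 10 = 25.
With the ceiling, producers sell 2 units at 11, so PS = ½ · (11 - 10) · 2 = 1.
Change in producer surplus = 1 - 25 = -24.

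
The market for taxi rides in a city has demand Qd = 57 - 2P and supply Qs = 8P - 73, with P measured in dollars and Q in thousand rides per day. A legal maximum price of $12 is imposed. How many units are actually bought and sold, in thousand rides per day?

23

Setting quantity demanded equal to quantity supplied, 57 - 2P = 8P - 73, gives P* = 13 and Q* = 31.
Since 12 < 13, the ceiling is binding.
At P = 12: Qd = 57 - 2·12 = 33 and Qs = 8·12 - 73 = 23.
The quantity actually transacted is the short side, supply: 23.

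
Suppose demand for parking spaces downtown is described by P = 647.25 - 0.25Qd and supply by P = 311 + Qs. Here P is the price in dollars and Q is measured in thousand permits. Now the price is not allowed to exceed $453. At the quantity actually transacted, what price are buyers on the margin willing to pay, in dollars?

Rearranging demand gives Qd = 2589 - 4P; rearranging supply gives Qs = P - 311. Without the control the market clears where 2589 - 4P = P - 311, i.e. P* = 580 and Q* = 269.
Since 453 < 580, the ceiling is binding.
At P = 453: Qd = 2589 - 4·453 = 777 and Qs = 453 - 311 = 142.
Only 142 units reach the market. On the demand curve, the marginal buyer's willingness to pay at Q = 142 is (2589 - 142)/4 = 611.75.

611.75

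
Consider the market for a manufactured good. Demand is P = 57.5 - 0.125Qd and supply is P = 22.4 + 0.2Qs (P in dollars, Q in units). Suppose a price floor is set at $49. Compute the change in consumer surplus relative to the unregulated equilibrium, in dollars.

-440

Rearranging demand gives Qd = 460 - 8P; rearranging supply gives Qs = 5P - 112. In a free market, 460 - 8P = 5P - 112 gives the equilibrium P* = 44, Q* = 108.
The floor of 49 is above the equilibrium price 44, so it binds.
At P = 49: Qd = 460 - 8·49 = 68 and Qs = 5·49 - 112 = 133.
Consumer surplus without the control is ½ · (57.5 - 44) · 108 = 729.
With the floor, consumers buy 68 units at 49, so CS = ½ · (57.5 - 49) · 68 = 289.
Change in consumer surplus = 289 - 729 = -440.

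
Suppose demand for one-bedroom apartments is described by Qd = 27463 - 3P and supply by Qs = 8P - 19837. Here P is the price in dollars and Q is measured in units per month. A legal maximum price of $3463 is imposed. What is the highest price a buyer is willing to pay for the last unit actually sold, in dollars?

Setting quantity demanded equal to quantity supplied, 27463 - 3P = 8P - 19837, gives P* = 4300 and Q* = 14563.
The ceiling of 3463 is below the equilibrium price 4300, so it binds.
At P = 3463: Qd = 27463 - 3·3463 = 17074 and Qs = 8·3463 - 19837 = 7867.
Only 7867 units reach the market. On the demand curve, the marginal buyer's willingness to pay at Q = 7867 is (27463 - 7867)/3 = 6532.

6532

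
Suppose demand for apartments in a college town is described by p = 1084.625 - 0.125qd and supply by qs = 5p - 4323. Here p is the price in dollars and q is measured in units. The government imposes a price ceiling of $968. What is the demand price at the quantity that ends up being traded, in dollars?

Rearranging demand gives qd = 8677 - 8p. Setting quantity demanded equal to quantity supplied, 8677 - 8p = 5p - 4323, gives p* = 1000 and q* = 677.
Because the ceiling (968) lies below the market-clearing price, it is binding.
At p = 968: qd = 8677 - 8·968 = 933 and qs = 5·968 - 4323 = 517.
Only 517 units reach the market. On the demand curve, the marginal buyer's willingness to pay at q = 517 is (8677 - 517)/8 = 1020.

1020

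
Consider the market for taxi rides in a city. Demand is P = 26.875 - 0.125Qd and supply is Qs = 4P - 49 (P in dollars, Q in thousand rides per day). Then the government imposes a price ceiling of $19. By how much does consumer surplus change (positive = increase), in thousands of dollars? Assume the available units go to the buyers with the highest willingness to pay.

Rearranging demand gives Qd = 215 - 8P. Setting quantity demanded equal to quantity supplied, 215 - 8P = 4P - 49, gives P* = 22 and Q* = 39.
The ceiling of 19 is below the equilibrium price 22, so it binds.
At P = 19: Qd = 215 - 8·19 = 63 and Qs = 4·19 - 49 = 27.
Consumer surplus without the control is ½ · (26.875 - 22) · 39 = 95.0625.
With the ceiling, 27 units are sold at 19 (assume they go to the highest-value buyers). The demand price at Q = 27 is 23.5, so CS = ½ · [(26.875 - 19) + (23.5 - 19)] · 27 = 167.0625.
Change in consumer surplus = 167.0625 - 95.0625 = 72.

72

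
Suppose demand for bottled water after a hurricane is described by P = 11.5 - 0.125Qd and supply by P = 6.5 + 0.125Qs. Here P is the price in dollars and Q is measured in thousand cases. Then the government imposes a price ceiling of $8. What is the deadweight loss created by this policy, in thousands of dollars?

8

Rearranging demand gives Qd = 92 - 8P; rearranging supply gives Qs = 8P - 52. Setting quantity demanded equal to quantity supplied, 92 - 8P = 8P - 52, gives P* = 9 and Q* = 20.
The ceiling of 8 is below the equilibrium price 9, so it binds.
At P = 8: Qd = 92 - 8·8 = 28 and Qs = 8·8 - 52 = 12.
Quantity traded falls to 12. At Q = 12 the demand price is (92 - 12)/8 = 10 and the supply price is (52 + 12)/8 = 8.
Deadweight loss = ½ · (10 - 8) · (20 - 12) = ½ · 2 · 8 = 8.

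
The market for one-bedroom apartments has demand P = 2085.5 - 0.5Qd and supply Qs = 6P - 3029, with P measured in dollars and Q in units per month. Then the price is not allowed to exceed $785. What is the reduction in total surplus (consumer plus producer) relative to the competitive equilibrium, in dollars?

Rearranging demand gives Qd = 4171 - 2P. Without the control the market clears where 4171 - 2P = 6P - 3029, i.e. P* = 900 and Q* = 2371.
Since 785 < 900, the ceiling is binding.
At P = 785: Qd = 4171 - 2·785 = 2601 and Qs = 6·785 - 3029 = 1681.
Quantity traded falls to 1681. At Q = 1681 the demand price is (4171 - 1681)/2 = 1245 and the supply price is (3029 + 1681)/6 = 785.
Deadweight loss = ½ · (1245 - 785) · (2371 - 1681) = ½ · 460 · 690 = 158700.

158700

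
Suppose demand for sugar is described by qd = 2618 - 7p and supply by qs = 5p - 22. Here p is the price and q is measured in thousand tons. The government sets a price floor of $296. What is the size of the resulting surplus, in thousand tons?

In a free market, 2618 - 7p = 5p - 22 gives the equilibrium p* = 220, q* = 1078.
The floor of 296 is above the equilibrium price 220, so it binds.
At p = 296: qd = 2618 - 7·296 = 546 and qs = 5·296 - 22 = 1458.
Surplus = qs - qd = 1458 - 546 = 912.

912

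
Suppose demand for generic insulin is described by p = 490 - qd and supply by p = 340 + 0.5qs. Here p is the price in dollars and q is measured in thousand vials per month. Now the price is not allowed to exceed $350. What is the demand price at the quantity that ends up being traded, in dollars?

Rearranging demand gives qd = 490 - p; rearranging supply gives qs = 2p - 680. Setting quantity demanded equal to quantity supplied, 490 - p = 2p - 680, gives p* = 390 and q* = 100.
Since 350 < 390, the ceiling is binding.
At p = 350: qd = 490 - 350 = 140 and qs = 2·350 - 680 = 20.
Only 20 units reach the market. On the demand curve, the marginal buyer's willingness to pay at q = 20 is (490 - 20) = 470.

470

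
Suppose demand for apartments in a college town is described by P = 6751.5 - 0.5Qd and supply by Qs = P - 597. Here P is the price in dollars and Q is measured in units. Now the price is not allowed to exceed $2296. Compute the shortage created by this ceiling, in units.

7212

Rearranging demand gives Qd = 13503 - 2P. Without the control the market clears where 13503 - 2P = P - 597, i.e. P* = 4700 and Q* = 4103.
Since 2296 < 4700, the ceiling is binding.
At P = 2296: Qd = 13503 - 2·2296 = 8911 and Qs = 2296 - 597 = 1699.
Shortage = Qd - Qs = 8911 - 1699 = 7212.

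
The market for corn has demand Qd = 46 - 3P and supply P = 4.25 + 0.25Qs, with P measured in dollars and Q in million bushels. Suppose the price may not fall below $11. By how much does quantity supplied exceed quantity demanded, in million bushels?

Rearranging supply gives Qs = 4P - 17. Setting quantity demanded equal to quantity supplied, 46 - 3P = 4P - 17, gives P* = 9 and Q* = 19.
Since 11 > 9, the floor is binding.
At P = 11: Qd = 46 - 3·11 = 13 and Qs = 4·11 - 17 = 27.
Surplus = Qs - Qd = 27 - 13 = 14.

14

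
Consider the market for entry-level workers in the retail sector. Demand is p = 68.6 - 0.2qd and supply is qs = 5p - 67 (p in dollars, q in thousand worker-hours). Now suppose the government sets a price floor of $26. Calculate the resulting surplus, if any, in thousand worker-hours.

0

Rearranging demand gives qd = 343 - 5p. Without the control the market clears where 343 - 5p = 5p - 67, i.e. p* = 41 and q* = 138.
The floor of 26 is below the equilibrium price 41, so it is not binding; the market clears at p* = 41, q* = 138.
Since the control does not bind, there is no surplus.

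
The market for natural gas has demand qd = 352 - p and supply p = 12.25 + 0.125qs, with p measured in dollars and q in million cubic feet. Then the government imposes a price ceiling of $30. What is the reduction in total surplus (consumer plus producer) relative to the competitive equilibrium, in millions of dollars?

Rearranging supply gives qs = 8p - 98. Without the control the market clears where 352 - p = 8p - 98, i.e. p* = 50 and q* = 302.
Since 30 < 50, the ceiling is binding.
At p = 30: qd = 352 - 30 = 322 and qs = 8·30 - 98 = 142.
Quantity traded falls to 142. At q = 142 the demand price is 352 - 142 = 210 and the supply price is (98 + 142)/8 = 30.
Deadweight loss = ½ · (210 - 30) · (302 - 142) = ½ · 180 · 160 = 14400.

14400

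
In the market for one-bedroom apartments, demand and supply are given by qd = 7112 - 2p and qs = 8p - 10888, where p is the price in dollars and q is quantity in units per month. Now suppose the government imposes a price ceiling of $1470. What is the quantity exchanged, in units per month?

Equilibrium: 7112 - 2p = 8p - 10888, so 18000 = 10p and p* = 1800, q* = 3512.
Because the ceiling (1470) lies below the market-clearing price, it is binding.
At p = 1470: qd = 7112 - 2·1470 = 4172 and qs = 8·1470 - 10888 = 872.
The quantity actually transacted is the short side, supply: 872.

872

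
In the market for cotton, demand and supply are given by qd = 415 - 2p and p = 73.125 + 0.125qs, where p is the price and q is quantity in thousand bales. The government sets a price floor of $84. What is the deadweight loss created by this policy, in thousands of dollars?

Rearranging supply gives qs = 8p - 585. Equilibrium: 415 - 2p = 8p - 585, so 1000 = 10p and p* = 100, q* = 215.
Since 84 is below p* = 100, the floor does not bind and the free-market outcome prevails.
Since the control does not bind, no trades are prevented and deadweight loss is zero.

0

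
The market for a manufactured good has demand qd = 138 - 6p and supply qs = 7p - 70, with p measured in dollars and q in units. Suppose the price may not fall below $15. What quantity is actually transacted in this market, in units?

42

In a free market, 138 - 6p = 7p - 70 gives the equilibrium p* = 16, q* = 42.
The floor of 15 is below the equilibrium price 16, so it is not binding; the market clears at p* = 16, q* = 42.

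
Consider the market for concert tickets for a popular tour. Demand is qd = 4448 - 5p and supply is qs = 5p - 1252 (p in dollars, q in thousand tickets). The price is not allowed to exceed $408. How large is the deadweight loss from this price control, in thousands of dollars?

131220

In a free market, 4448 - 5p = 5p - 1252 gives the equilibrium p* = 570, q* = 1598.
Since 408 < 570, the ceiling is binding.
At p = 408: qd = 4448 - 5·408 = 2408 and qs = 5·408 - 1252 = 788.
Quantity traded falls to 788. At q = 788 the demand price is (4448 - 788)/5 = 732 and the supply price is (1252 + 788)/5 = 408.
Deadweight loss = ½ · (732 - 408) · (1598 - 788) = ½ · 324 · 810 = 131220.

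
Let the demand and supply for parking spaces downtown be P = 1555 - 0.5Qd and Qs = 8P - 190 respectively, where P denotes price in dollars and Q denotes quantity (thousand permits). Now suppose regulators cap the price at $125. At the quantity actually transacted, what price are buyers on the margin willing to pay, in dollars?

Rearranging demand gives Qd = 3110 - 2P. Setting quantity demanded equal to quantity supplied, 3110 - 2P = 8P - 190, gives P* = 330 and Q* = 2450.
The ceiling of 125 is below the equilibrium price 330, so it binds.
At P = 125: Qd = 3110 - 2·125 = 2860 and Qs = 8·125 - 190 = 810.
Only 810 units reach the market. On the demand curve, the marginal buyer's willingness to pay at Q = 810 is (3110 - 810)/2 = 1150.

1150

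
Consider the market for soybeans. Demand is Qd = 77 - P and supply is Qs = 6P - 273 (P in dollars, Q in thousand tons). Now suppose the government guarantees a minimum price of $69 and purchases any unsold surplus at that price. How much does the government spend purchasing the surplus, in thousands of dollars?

In a free market, 77 - P = 6P - 273 gives the equilibrium P* = 50, Q* = 27.
Because the floor (69) lies above the market-clearing price, it is binding.
At P = 69: Qd = 77 - 69 = 8 and Qs = 6·69 - 273 = 141.
Surplus = Qs - Qd = 133.
Government expenditure = surplus × support price = 133 × 69 = 9177.

9177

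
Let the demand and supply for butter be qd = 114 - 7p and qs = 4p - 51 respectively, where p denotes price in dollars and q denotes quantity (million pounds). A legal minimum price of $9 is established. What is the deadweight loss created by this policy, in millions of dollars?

Without the control the market clears where 114 - 7p = 4p - 51, i.e. p* = 15 and q* = 9.
The floor of 9 is below the equilibrium price 15, so it is not binding; the market clears at p* = 15, q* = 9.
Since the control does not bind, no trades are prevented and deadweight loss is zero.

0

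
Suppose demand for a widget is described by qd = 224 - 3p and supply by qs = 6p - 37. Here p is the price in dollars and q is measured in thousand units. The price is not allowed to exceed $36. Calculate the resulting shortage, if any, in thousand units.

Without the control the market clears where 224 - 3p = 6p - 37, i.e. p* = 29 and q* = 137.
The ceiling of 36 is above the equilibrium price 29, so it is not binding; the market clears at p* = 29, q* = 137.
Since the control does not bind, there is no shortage.

0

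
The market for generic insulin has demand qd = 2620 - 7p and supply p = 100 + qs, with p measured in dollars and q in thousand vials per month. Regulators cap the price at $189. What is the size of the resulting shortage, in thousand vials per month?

Rearranging supply gives qs = p - 100. Equilibrium: 2620 - 7p = p - 100, so 2720 = 8p and p* = 340, q* = 240.
The ceiling of 189 is below the equilibrium price 340, so it binds.
At p = 189: qd = 2620 - 7·189 = 1297 and qs = 189 - 100 = 89.
Shortage = qd - qs = 1297 - 89 = 1208.

1208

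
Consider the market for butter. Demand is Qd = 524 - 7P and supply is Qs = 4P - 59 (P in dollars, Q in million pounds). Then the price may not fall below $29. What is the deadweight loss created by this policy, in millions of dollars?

Without the control the market clears where 524 - 7P = 4P - 59, i.e. P* = 53 and Q* = 153.
Since 29 is below P* = 53, the floor does not bind and the free-market outcome prevails.
Since the control does not bind, no trades are prevented and deadweight loss is zero.

0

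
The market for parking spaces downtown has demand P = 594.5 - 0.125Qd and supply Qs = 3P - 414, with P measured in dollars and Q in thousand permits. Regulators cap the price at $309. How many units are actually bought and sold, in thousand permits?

513

Rearranging demand gives Qd = 4756 - 8P. Equilibrium: 4756 - 8P = 3P - 414, so 5170 = 11P and P* = 470, Q* = 996.
Since 309 < 470, the ceiling is binding.
At P = 309: Qd = 4756 - 8·309 = 2284 and Qs = 3·309 - 414 = 513.
The quantity actually transacted is the short side, supply: 513.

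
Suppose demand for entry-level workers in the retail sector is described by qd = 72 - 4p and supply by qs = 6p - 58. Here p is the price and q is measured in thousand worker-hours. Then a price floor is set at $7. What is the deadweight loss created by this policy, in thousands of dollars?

0

Without the control the market clears where 72 - 4p = 6p - 58, i.e. p* = 13 and q* = 20.
The floor of 7 is below the equilibrium price 13, so it is not binding; the market clears at p* = 13, q* = 20.
Since the control does not bind, no trades are prevented and deadweight loss is zero.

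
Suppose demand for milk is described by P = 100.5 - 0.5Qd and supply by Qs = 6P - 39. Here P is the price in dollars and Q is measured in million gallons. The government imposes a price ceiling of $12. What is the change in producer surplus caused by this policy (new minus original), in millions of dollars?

Rearranging demand gives Qd = 201 - 2P. In a free market, 201 - 2P = 6P - 39 gives the equilibrium P* = 30, Q* = 141.
Since 12 < 30, the ceiling is binding.
At P = 12: Qd = 201 - 2·12 = 177 and Qs = 6·12 - 39 = 33.
Producer surplus without the control is ½ · (30 - 6.5) · 141 = 1656.75.
With the ceiling, producers sell 33 units at 12, so PS = ½ · (12 - 6.5) · 33 = 90.75.
Change in producer surplus = 90.75 - 1656.75 = -1566.

-1566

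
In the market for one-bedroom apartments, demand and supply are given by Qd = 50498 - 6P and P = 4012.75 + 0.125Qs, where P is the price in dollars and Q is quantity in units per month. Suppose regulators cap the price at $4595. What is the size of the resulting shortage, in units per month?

Rearranging supply gives Qs = 8P - 32102. Without the control the market clears where 50498 - 6P = 8P - 32102, i.e. P* = 5900 and Q* = 15098.
Because the ceiling (4595) lies below the market-clearing price, it is binding.
At P = 4595: Qd = 50498 - 6·4595 = 22928 and Qs = 8·4595 - 32102 = 4658.
Shortage = Qd - Qs = 22928 - 4658 = 18270.

18270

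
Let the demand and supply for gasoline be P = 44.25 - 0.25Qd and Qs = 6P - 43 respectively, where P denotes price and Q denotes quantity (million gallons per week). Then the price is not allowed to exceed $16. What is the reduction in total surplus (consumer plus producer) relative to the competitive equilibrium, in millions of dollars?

270

Rearranging demand gives Qd = 177 - 4P. Equilibrium: 177 - 4P = 6P - 43, so 220 = 10P and P* = 22, Q* = 89.
Since 16 < 22, the ceiling is binding.
At P = 16: Qd = 177 - 4·16 = 113 and Qs = 6·16 - 43 = 53.
Quantity traded falls to 53. At Q = 53 the demand price is (177 - 53)/4 = 31 and the supply price is (43 + 53)/6 = 16.
Deadweight loss = ½ · (31 - 16) · (89 - 53) = ½ · 15 · 36 = 270.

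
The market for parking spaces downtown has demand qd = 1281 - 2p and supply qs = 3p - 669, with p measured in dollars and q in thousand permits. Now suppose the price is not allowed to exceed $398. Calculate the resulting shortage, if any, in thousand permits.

Setting quantity demanded equal to quantity supplied, 1281 - 2p = 3p - 669, gives p* = 390 and q* = 501.
Since 398 is above p* = 390, the ceiling does not bind and the free-market outcome prevails.
Since the control does not bind, there is no shortage.

0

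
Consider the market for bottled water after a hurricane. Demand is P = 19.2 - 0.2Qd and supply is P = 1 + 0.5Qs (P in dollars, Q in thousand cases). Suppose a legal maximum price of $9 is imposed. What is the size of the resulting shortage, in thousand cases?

35

Rearranging demand gives Qd = 96 - 5P; rearranging supply gives Qs = 2P - 2. In a free market, 96 - 5P = 2P - 2 gives the equilibrium P* = 14, Q* = 26.
Since 9 < 14, the ceiling is binding.
At P = 9: Qd = 96 - 5·9 = 51 and Qs = 2·9 - 2 = 16.
Shortage = Qd - Qs = 51 - 16 = 35.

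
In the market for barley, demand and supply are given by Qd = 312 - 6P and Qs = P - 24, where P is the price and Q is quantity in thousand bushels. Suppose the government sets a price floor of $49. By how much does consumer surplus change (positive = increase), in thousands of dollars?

-21

In a free market, 312 - 6P = P - 24 gives the equilibrium P* = 48, Q* = 24.
The floor of 49 is above the equilibrium price 48, so it binds.
At P = 49: Qd = 312 - 6·49 = 18 and Qs = 49 - 24 = 25.
Consumer surplus without the control is ½ · (52 - 48) · 24 = 48.
With the floor, consumers buy 18 units at 49, so CS = ½ · (52 - 49) · 18 = 27.
Change in consumer surplus = 27 - 48 = -21.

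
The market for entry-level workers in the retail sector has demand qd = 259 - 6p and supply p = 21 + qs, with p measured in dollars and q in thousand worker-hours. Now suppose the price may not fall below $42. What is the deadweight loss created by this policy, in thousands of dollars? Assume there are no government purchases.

Rearranging supply gives qs = p - 21. In a free market, 259 - 6p = p - 21 gives the equilibrium p* = 40, q* = 19.
Since 42 > 40, the floor is binding.
At p = 42: qd = 259 - 6·42 = 7 and qs = 42 - 21 = 21.
Quantity traded falls to 7. At q = 7 the demand price is (259 - 7)/6 = 42 and the supply price is 21 + 7 = 28.
Deadweight loss = ½ · (42 - 28) · (19 - 7) = ½ · 14 · 12 = 84.

84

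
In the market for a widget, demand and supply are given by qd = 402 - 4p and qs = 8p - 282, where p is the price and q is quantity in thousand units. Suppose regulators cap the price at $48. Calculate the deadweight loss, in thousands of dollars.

Equilibrium: 402 - 4p = 8p - 282, so 684 = 12p and p* = 57, q* = 174.
Since 48 < 57, the ceiling is binding.
At p = 48: qd = 402 - 4·48 = 210 and qs = 8·48 - 282 = 102.
Quantity traded falls to 102. At q = 102 the demand price is (402 - 102)/4 = 75 and the supply price is (282 + 102)/8 = 48.
Deadweight loss = ½ · (75 - 48) · (174 - 102) = ½ · 27 · 72 = 972.

972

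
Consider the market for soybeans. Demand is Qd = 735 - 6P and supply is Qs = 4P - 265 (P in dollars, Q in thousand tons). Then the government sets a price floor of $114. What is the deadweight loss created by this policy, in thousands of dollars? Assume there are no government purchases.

Setting quantity demanded equal to quantity supplied, 735 - 6P = 4P - 265, gives P* = 100 and Q* = 135.
Since 114 > 100, the floor is binding.
At P = 114: Qd = 735 - 6·114 = 51 and Qs = 4·114 - 265 = 191.
Quantity traded falls to 51. At Q = 51 the demand price is (735 - 51)/6 = 114 and the supply price is (265 + 51)/4 = 79.
Deadweight loss = ½ · (114 - 79) · (135 - 51) = ½ · 35 · 84 = 1470.

1470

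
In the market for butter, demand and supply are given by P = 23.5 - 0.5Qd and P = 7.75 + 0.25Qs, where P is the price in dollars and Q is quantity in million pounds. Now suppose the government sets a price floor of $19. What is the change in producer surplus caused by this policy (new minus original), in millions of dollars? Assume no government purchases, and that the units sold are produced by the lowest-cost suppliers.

Rearranging demand gives Qd = 47 - 2P; rearranging supply gives Qs = 4P - 31. Without the control the market clears where 47 - 2P = 4P - 31, i.e. P* = 13 and Q* = 21.
Since 19 > 13, the floor is binding.
At P = 19: Qd = 47 - 2·19 = 9 and Qs = 4·19 - 31 = 45.
Producer surplus without the control is ½ · (13 - 7.75) · 21 = 55.125.
With the floor, 9 units are sold at 19. The supply price at Q = 9 is 10, so PS = ½ · [(19 - 7.75) + (19 - 10)] · 9 = 91.125.
Change in producer surplus = 91.125 - 55.125 = 36.

36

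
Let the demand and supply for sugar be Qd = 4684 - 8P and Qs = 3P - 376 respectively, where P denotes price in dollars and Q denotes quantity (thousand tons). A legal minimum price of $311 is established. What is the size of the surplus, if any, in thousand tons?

0

Equilibrium: 4684 - 8P = 3P - 376, so 5060 = 11P and P* = 460, Q* = 1004.
Since 311 is below P* = 460, the floor does not bind and the free-market outcome prevails.
Since the control does not bind, there is no surplus.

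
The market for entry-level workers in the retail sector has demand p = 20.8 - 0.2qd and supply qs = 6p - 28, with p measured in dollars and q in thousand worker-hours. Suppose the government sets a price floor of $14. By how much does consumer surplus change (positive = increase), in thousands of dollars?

-78

Rearranging demand gives qd = 104 - 5p. Equilibrium: 104 - 5p = 6p - 28, so 132 = 11p and p* = 12, q* = 44.
Since 14 > 12, the floor is binding.
At p = 14: qd = 104 - 5·14 = 34 and qs = 6·14 - 28 = 56.
Consumer surplus without the control is ½ · (20.8 - 12) · 44 = 193.6.
With the floor, consumers buy 34 units at 14, so CS = ½ · (20.8 - 14) · 34 = 115.6.
Change in consumer surplus = 115.6 - 193.6 = -78.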